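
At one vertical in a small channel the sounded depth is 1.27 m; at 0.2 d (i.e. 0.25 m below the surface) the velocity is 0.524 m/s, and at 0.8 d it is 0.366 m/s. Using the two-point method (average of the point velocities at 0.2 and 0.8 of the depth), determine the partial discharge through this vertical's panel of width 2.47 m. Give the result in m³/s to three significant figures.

1.40 m³/s

v̄ = (0.524 + 0.366) / 2 = 0.4450 m/s
q = v̄ × d × w = 0.4450 × 1.27 × 2.47 = 1.396 m³/s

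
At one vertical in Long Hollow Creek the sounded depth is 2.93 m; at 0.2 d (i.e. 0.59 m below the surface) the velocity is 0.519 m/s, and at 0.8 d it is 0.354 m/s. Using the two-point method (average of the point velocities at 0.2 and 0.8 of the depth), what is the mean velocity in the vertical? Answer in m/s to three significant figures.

0.437 m/s

v̄ = (0.519 + 0.354) / 2 = 0.4365 m/s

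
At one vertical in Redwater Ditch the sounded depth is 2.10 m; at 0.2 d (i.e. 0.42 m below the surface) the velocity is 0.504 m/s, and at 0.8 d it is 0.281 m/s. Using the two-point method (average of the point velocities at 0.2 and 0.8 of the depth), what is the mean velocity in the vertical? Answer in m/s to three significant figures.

0.393 m/s

v̄ = (0.504 + 0.281) / 2 = 0.3925 m/s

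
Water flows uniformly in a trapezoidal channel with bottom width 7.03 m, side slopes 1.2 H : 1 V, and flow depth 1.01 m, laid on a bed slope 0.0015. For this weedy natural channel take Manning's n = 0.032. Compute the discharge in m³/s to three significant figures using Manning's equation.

8.81 m³/s

A = (b + z·y)·y = (7.03 + 1.2×1.01)×1.01 = 8.324 m²
P = b + 2y√(1+z²) = 7.03 + 2×1.01×√(1+1.2²) = 10.19 m
R = A/P = 8.324/10.19 = 0.8173 m
Q = (1/n)·A·R^(2/3)·S^(1/2) = (1/0.032) × 8.324 × 0.8173^(2/3) × 0.0015^(1/2) = 8.807 m³/s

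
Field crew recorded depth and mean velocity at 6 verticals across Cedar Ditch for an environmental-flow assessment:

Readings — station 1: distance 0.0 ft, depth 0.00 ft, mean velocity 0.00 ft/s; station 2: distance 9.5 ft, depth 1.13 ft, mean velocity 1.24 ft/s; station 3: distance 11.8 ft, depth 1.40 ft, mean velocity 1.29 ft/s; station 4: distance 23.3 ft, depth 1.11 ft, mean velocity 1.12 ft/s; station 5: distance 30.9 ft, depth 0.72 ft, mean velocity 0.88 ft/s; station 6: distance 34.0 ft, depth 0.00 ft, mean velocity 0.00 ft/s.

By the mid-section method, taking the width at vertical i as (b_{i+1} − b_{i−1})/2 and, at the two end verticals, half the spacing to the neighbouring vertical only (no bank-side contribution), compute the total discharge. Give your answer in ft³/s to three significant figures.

36.0 ft³/s

w_2 = (11.8 − 0.0)/2 = 5.9 ft; q_2 = 1.24 × 1.13 × 5.9 = 8.267 ft³/s
w_3 = (23.3 − 9.5)/2 = 6.9 ft; q_3 = 1.29 × 1.40 × 6.9 = 12.46 ft³/s
w_4 = (30.9 − 11.8)/2 = 9.55 ft; q_4 = 1.12 × 1.11 × 9.55 = 11.87 ft³/s
w_5 = (34.0 − 23.3)/2 = 5.35 ft; q_5 = 0.88 × 0.72 × 5.35 = 3.390 ft³/s
Stations 1, 6 contribute zero (depth or velocity is 0).
Q = Σ qᵢ = 35.99 ft³/s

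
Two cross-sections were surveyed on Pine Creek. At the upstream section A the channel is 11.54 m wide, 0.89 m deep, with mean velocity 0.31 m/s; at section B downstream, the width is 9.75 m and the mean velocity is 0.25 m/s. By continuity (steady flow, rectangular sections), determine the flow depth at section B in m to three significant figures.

Q = A₁V₁ = (11.54×0.89) × 0.31 = 3.184 m³/s
d₂ = Q/(b₂ V₂) = 3.184/(9.75×0.25) = 1.306 m

1.31 m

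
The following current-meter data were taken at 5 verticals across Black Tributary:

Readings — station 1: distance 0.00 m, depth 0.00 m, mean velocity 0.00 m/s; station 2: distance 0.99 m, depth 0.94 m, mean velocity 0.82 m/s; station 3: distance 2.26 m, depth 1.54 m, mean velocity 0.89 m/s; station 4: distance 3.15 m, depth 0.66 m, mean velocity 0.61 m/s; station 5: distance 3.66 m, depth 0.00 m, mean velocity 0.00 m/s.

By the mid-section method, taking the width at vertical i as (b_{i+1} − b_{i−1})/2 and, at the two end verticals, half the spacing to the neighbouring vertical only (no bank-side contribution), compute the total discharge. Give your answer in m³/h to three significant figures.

9480 m³/h

w_2 = (2.26 − 0.00)/2 = 1.13 m; q_2 = 0.82 × 0.94 × 1.13 = 0.8710 m³/s
w_3 = (3.15 − 0.99)/2 = 1.08 m; q_3 = 0.89 × 1.54 × 1.08 = 1.480 m³/s
w_4 = (3.66 − 2.26)/2 = 0.7 m; q_4 = 0.61 × 0.66 × 0.7 = 0.2818 m³/s
Stations 1, 5 contribute zero (depth or velocity is 0).
Q = Σ qᵢ = 2.633 m³/s
= 2.633 × 3600 = 9479 m³/h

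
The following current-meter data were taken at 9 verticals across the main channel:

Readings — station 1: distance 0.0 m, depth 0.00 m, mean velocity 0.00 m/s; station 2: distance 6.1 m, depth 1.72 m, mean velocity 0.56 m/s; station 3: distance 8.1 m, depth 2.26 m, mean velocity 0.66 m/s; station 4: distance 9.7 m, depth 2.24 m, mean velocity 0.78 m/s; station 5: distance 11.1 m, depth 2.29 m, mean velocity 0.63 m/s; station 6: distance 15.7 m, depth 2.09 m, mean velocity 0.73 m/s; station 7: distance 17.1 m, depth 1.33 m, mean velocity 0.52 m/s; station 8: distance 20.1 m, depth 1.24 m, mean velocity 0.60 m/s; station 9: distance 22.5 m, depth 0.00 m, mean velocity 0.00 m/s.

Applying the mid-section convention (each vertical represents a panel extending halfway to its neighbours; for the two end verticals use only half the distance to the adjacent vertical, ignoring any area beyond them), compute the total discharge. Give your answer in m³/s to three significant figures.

21.6 m³/s

w_2 = (8.1 − 0.0)/2 = 4.05 m; q_2 = 0.56 × 1.72 × 4.05 = 3.901 m³/s
w_3 = (9.7 − 6.1)/2 = 1.8 m; q_3 = 0.66 × 2.26 × 1.8 = 2.685 m³/s
w_4 = (11.1 − 8.1)/2 = 1.5 m; q_4 = 0.78 × 2.24 × 1.5 = 2.621 m³/s
w_5 = (15.7 − 9.7)/2 = 3 m; q_5 = 0.63 × 2.29 × 3 = 4.328 m³/s
w_6 = (17.1 − 11.1)/2 = 3 m; q_6 = 0.73 × 2.09 × 3 = 4.577 m³/s
w_7 = (20.1 − 15.7)/2 = 2.2 m; q_7 = 0.52 × 1.33 × 2.2 = 1.522 m³/s
w_8 = (22.5 − 17.1)/2 = 2.7 m; q_8 = 0.60 × 1.24 × 2.7 = 2.009 m³/s
Stations 1, 9 contribute zero (depth or velocity is 0).
Q = Σ qᵢ = 21.64 m³/s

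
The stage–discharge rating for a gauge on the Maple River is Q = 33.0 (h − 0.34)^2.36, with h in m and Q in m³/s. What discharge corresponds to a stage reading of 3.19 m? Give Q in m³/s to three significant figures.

Q = 33.0 × (3.19 − 0.34)^2.36 = 33.0 × 2.85^2.36 = 390.8 m³/s

391 m³/s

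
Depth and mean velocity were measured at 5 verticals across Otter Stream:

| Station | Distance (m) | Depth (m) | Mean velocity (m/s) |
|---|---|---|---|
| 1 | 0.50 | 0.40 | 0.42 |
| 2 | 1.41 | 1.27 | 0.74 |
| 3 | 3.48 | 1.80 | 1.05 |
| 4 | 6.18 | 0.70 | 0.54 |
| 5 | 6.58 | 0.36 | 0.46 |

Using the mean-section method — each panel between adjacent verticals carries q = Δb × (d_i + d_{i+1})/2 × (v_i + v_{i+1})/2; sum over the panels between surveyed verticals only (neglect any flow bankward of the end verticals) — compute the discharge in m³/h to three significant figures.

21900 m³/h

Panel 1-2: Δb = 0.91 m, d̄ = (0.40+1.27)/2 = 0.835, v̄ = (0.42+0.74)/2 = 0.58 → q = 0.91×0.835×0.58 = 0.4407 m³/s
Panel 2-3: Δb = 2.07 m, d̄ = (1.27+1.80)/2 = 1.535, v̄ = (0.74+1.05)/2 = 0.895 → q = 2.07×1.535×0.895 = 2.844 m³/s
Panel 3-4: Δb = 2.7 m, d̄ = (1.80+0.70)/2 = 1.25, v̄ = (1.05+0.54)/2 = 0.795 → q = 2.7×1.25×0.795 = 2.683 m³/s
Panel 4-5: Δb = 0.4 m, d̄ = (0.70+0.36)/2 = 0.53, v̄ = (0.54+0.46)/2 = 0.5 → q = 0.4×0.53×0.5 = 0.1060 m³/s
Q = Σ q = 6.074 m³/s
= 6.074 × 3600 = 21870 m³/h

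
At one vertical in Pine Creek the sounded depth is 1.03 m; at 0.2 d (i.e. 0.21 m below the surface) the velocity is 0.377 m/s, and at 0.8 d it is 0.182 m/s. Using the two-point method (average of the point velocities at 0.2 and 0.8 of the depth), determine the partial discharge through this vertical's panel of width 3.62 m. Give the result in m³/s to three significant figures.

1.04 m³/s

v̄ = (0.377 + 0.182) / 2 = 0.2795 m/s
q = v̄ × d × w = 0.2795 × 1.03 × 3.62 = 1.042 m³/s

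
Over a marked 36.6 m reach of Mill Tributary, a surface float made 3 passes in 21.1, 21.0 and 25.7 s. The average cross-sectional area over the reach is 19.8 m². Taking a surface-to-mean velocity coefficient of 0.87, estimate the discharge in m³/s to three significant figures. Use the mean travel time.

t̄ = (21.1 + 21.0 + 25.7) / 3 = 22.6 s
v_surface = L / t̄ = 36.6 / 22.6 = 1.619 m/s
v_mean = 0.87 × 1.619 = 1.409 m/s
Q = A × v_mean = 19.8 × 1.409 = 27.90 m³/s

27.9 m³/s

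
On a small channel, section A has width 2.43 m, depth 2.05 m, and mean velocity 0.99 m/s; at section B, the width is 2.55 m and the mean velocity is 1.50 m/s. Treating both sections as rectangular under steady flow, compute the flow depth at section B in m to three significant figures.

1.29 m

Q = A₁V₁ = (2.43×2.05) × 0.99 = 4.932 m³/s
d₂ = Q/(b₂ V₂) = 4.932/(2.55×1.50) = 1.289 m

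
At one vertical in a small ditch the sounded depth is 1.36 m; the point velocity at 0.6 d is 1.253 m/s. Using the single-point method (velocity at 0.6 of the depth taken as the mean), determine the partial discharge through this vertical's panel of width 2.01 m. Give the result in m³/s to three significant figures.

v̄ = v₀.₆ = 1.253 m/s
q = v̄ × d × w = 1.253 × 1.36 × 2.01 = 3.425 m³/s

3.43 m³/s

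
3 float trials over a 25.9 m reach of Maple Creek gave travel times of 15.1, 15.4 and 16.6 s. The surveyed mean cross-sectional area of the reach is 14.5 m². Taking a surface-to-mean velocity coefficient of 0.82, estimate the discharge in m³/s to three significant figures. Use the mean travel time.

19.6 m³/s

t̄ = (15.1 + 15.4 + 16.6) / 3 = 15.7 s
v_surface = L / t̄ = 25.9 / 15.7 = 1.650 m/s
v_mean = 0.82 × 1.650 = 1.353 m/s
Q = A × v_mean = 14.5 × 1.353 = 19.61 m³/s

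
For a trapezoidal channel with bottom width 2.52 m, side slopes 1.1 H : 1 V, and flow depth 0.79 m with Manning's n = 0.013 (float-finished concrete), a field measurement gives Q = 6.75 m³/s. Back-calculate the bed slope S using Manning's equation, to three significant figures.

0.00238

A = (b + z·y)·y = (2.52 + 1.1×0.79)×0.79 = 2.677 m²
P = b + 2y√(1+z²) = 2.52 + 2×0.79×√(1+1.1²) = 4.869 m
R = A/P = 2.677/4.869 = 0.5499 m
S = (Q·n / (1·A·R^(2/3)))² = (6.75×0.013 / (1×2.677×0.6712))² = 0.002385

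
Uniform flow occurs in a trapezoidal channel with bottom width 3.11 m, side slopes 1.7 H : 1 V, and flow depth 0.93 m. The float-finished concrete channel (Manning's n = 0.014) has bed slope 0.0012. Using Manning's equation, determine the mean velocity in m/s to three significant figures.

A = (b + z·y)·y = (3.11 + 1.7×0.93)×0.93 = 4.363 m²
P = b + 2y√(1+z²) = 3.11 + 2×0.93×√(1+1.7²) = 6.778 m
R = A/P = 4.363/6.778 = 0.6436 m
Q = (1/n)·A·R^(2/3)·S^(1/2) = (1/0.014) × 4.363 × 0.6436^(2/3) × 0.0012^(1/2) = 8.047 m³/s
V = Q/A = 8.047/4.363 = 1.844 m/s

1.84 m/s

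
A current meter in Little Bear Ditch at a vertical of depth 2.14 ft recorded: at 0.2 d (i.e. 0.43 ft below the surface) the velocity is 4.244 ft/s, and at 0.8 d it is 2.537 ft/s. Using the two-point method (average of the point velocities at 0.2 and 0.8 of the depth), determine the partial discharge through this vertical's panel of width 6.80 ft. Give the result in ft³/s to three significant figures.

49.3 ft³/s

v̄ = (4.244 + 2.537) / 2 = 3.391 ft/s
q = v̄ × d × w = 3.391 × 2.14 × 6.80 = 49.34 ft³/s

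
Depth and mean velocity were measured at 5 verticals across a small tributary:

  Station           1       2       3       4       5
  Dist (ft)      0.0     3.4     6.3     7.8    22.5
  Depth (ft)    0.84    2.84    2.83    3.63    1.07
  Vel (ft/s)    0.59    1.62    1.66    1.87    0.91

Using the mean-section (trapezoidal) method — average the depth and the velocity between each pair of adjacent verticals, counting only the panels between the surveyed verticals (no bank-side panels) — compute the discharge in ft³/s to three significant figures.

77.0 ft³/s

Panel 1-2: Δb = 3.4 ft, d̄ = (0.84+2.84)/2 = 1.84, v̄ = (0.59+1.62)/2 = 1.105 → q = 3.4×1.84×1.105 = 6.913 ft³/s
Panel 2-3: Δb = 2.9 ft, d̄ = (2.84+2.83)/2 = 2.835, v̄ = (1.62+1.66)/2 = 1.64 → q = 2.9×2.835×1.64 = 13.48 ft³/s
Panel 3-4: Δb = 1.5 ft, d̄ = (2.83+3.63)/2 = 3.23, v̄ = (1.66+1.87)/2 = 1.765 → q = 1.5×3.23×1.765 = 8.551 ft³/s
Panel 4-5: Δb = 14.7 ft, d̄ = (3.63+1.07)/2 = 2.35, v̄ = (1.87+0.91)/2 = 1.39 → q = 14.7×2.35×1.39 = 48.02 ft³/s
Q = Σ q = 76.97 ft³/s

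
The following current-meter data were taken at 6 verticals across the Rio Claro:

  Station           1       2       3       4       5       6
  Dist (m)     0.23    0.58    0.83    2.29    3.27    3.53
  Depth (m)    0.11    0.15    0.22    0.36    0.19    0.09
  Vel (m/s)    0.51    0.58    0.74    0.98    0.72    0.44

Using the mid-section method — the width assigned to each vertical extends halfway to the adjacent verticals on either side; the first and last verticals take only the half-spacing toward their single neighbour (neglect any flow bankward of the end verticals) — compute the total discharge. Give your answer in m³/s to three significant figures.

0.695 m³/s

w_1 = (0.58 − 0.23)/2 = 0.175 m; q_1 = 0.51 × 0.11 × 0.175 = 0.009818 m³/s
w_2 = (0.83 − 0.23)/2 = 0.3 m; q_2 = 0.58 × 0.15 × 0.3 = 0.02610 m³/s
w_3 = (2.29 − 0.58)/2 = 0.855 m; q_3 = 0.74 × 0.22 × 0.855 = 0.1392 m³/s
w_4 = (3.27 − 0.83)/2 = 1.22 m; q_4 = 0.98 × 0.36 × 1.22 = 0.4304 m³/s
w_5 = (3.53 − 2.29)/2 = 0.62 m; q_5 = 0.72 × 0.19 × 0.62 = 0.08482 m³/s
w_6 = (3.53 − 3.27)/2 = 0.13 m; q_6 = 0.44 × 0.09 × 0.13 = 0.005148 m³/s
Q = Σ qᵢ = 0.6955 m³/s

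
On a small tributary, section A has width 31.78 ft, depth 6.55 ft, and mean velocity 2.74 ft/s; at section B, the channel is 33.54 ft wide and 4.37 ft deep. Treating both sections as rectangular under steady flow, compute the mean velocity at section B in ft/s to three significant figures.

3.89 ft/s

Q = A₁V₁ = (31.78×6.55) × 2.74 = 570.4 ft³/s
A₂ = 33.54 × 4.37 = 146.6 ft²
V₂ = Q/A₂ = 570.4/146.6 = 3.891 ft/s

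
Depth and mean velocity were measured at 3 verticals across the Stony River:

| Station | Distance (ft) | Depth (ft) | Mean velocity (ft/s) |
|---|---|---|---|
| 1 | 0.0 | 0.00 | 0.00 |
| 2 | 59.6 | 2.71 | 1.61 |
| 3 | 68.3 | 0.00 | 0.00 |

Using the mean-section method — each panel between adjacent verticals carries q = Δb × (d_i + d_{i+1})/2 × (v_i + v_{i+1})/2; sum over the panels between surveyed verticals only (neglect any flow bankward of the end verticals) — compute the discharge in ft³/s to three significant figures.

Panel 1-2: Δb = 59.6 ft, d̄ = (0.00+2.71)/2 = 1.355, v̄ = (0.00+1.61)/2 = 0.805 → q = 59.6×1.355×0.805 = 65.01 ft³/s
Panel 2-3: Δb = 8.7 ft, d̄ = (2.71+0.00)/2 = 1.355, v̄ = (1.61+0.00)/2 = 0.805 → q = 8.7×1.355×0.805 = 9.490 ft³/s
Q = Σ q = 74.50 ft³/s

74.5 ft³/s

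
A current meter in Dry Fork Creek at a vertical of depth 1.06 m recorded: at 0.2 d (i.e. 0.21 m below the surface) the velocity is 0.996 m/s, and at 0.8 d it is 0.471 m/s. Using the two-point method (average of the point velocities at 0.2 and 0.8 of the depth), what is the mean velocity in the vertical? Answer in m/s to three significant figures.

v̄ = (0.996 + 0.471) / 2 = 0.7335 m/s

0.734 m/s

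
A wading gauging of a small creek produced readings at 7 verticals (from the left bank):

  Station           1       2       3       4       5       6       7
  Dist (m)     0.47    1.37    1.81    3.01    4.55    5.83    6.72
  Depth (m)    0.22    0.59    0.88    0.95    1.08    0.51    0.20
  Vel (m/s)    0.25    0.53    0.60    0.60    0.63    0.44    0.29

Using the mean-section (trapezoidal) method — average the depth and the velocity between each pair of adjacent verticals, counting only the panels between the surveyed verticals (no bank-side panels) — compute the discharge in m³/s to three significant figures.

2.60 m³/s

Panel 1-2: Δb = 0.9 m, d̄ = (0.22+0.59)/2 = 0.405, v̄ = (0.25+0.53)/2 = 0.39 → q = 0.9×0.405×0.39 = 0.1422 m³/s
Panel 2-3: Δb = 0.44 m, d̄ = (0.59+0.88)/2 = 0.735, v̄ = (0.53+0.60)/2 = 0.565 → q = 0.44×0.735×0.565 = 0.1827 m³/s
Panel 3-4: Δb = 1.2 m, d̄ = (0.88+0.95)/2 = 0.915, v̄ = (0.60+0.60)/2 = 0.6 → q = 1.2×0.915×0.6 = 0.6588 m³/s
Panel 4-5: Δb = 1.54 m, d̄ = (0.95+1.08)/2 = 1.015, v̄ = (0.60+0.63)/2 = 0.615 → q = 1.54×1.015×0.615 = 0.9613 m³/s
Panel 5-6: Δb = 1.28 m, d̄ = (1.08+0.51)/2 = 0.795, v̄ = (0.63+0.44)/2 = 0.535 → q = 1.28×0.795×0.535 = 0.5444 m³/s
Panel 6-7: Δb = 0.89 m, d̄ = (0.51+0.20)/2 = 0.355, v̄ = (0.44+0.29)/2 = 0.365 → q = 0.89×0.355×0.365 = 0.1153 m³/s
Q = Σ q = 2.605 m³/s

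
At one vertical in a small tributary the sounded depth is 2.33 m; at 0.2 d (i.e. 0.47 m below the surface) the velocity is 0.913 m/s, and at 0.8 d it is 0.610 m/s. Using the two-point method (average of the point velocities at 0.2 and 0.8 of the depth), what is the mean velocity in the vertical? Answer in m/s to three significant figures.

v̄ = (0.913 + 0.610) / 2 = 0.7615 m/s

0.762 m/s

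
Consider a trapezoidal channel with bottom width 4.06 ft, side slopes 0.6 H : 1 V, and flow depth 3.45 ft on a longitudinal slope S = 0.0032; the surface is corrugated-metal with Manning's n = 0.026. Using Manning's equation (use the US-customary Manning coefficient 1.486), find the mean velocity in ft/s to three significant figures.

A = (b + z·y)·y = (4.06 + 0.6×3.45)×3.45 = 21.15 ft²
P = b + 2y√(1+z²) = 4.06 + 2×3.45×√(1+0.6²) = 12.11 ft
R = A/P = 21.15/12.11 = 1.747 ft
Q = (1.486/n)·A·R^(2/3)·S^(1/2) = (1.486/0.026) × 21.15 × 1.747^(2/3) × 0.0032^(1/2) = 99.18 ft³/s
V = Q/A = 99.18/21.15 = 4.689 ft/s

4.69 ft/s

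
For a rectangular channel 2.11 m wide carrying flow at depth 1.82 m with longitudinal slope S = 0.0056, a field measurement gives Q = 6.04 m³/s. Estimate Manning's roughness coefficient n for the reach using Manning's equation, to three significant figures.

A = b·y = 2.11 × 1.82 = 3.840 m²
P = b + 2y = 2.11 + 2×1.82 = 5.750 m
R = A/P = 3.840/5.750 = 0.6679 m
n = (1/Q)·A·R^(2/3)·S^(1/2) = (1/6.04) × 3.840 × 0.7641 × 0.07483 = 0.03635

0.0364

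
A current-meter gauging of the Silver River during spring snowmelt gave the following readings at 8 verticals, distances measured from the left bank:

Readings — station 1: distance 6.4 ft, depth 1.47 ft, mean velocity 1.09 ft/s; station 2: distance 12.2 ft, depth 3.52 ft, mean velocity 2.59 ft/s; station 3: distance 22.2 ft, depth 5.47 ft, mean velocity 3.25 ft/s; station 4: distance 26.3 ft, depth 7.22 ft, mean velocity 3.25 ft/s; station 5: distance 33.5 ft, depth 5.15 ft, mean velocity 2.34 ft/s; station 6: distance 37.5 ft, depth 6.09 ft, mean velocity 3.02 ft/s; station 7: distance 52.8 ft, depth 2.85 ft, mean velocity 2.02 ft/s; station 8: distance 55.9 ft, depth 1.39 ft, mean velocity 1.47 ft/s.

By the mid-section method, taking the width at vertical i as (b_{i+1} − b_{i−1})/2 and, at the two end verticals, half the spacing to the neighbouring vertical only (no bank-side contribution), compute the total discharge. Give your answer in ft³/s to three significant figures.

w_1 = (12.2 − 6.4)/2 = 2.9 ft; q_1 = 1.09 × 1.47 × 2.9 = 4.647 ft³/s
w_2 = (22.2 − 6.4)/2 = 7.9 ft; q_2 = 2.59 × 3.52 × 7.9 = 72.02 ft³/s
w_3 = (26.3 − 12.2)/2 = 7.05 ft; q_3 = 3.25 × 5.47 × 7.05 = 125.3 ft³/s
w_4 = (33.5 − 22.2)/2 = 5.65 ft; q_4 = 3.25 × 7.22 × 5.65 = 132.6 ft³/s
w_5 = (37.5 − 26.3)/2 = 5.6 ft; q_5 = 2.34 × 5.15 × 5.6 = 67.49 ft³/s
w_6 = (52.8 − 33.5)/2 = 9.65 ft; q_6 = 3.02 × 6.09 × 9.65 = 177.5 ft³/s
w_7 = (55.9 − 37.5)/2 = 9.2 ft; q_7 = 2.02 × 2.85 × 9.2 = 52.96 ft³/s
w_8 = (55.9 − 52.8)/2 = 1.55 ft; q_8 = 1.47 × 1.39 × 1.55 = 3.167 ft³/s
Q = Σ qᵢ = 635.7 ft³/s

636 ft³/s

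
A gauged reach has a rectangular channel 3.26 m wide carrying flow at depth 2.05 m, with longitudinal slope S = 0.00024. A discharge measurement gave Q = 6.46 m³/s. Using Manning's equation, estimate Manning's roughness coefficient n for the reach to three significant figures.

A = b·y = 3.26 × 2.05 = 6.683 m²
P = b + 2y = 3.26 + 2×2.05 = 7.360 m
R = A/P = 6.683/7.360 = 0.9080 m
n = (1/Q)·A·R^(2/3)·S^(1/2) = (1/6.46) × 6.683 × 0.9377 × 0.01549 = 0.01503

0.0150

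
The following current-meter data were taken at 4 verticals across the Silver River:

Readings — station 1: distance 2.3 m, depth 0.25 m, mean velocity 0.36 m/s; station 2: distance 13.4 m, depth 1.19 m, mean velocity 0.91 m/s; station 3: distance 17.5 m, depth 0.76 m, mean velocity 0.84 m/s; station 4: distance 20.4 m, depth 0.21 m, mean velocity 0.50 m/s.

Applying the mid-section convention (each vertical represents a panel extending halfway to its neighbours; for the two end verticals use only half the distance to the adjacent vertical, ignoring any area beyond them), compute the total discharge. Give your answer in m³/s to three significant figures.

11.1 m³/s

w_1 = (13.4 − 2.3)/2 = 5.55 m; q_1 = 0.36 × 0.25 × 5.55 = 0.4995 m³/s
w_2 = (17.5 − 2.3)/2 = 7.6 m; q_2 = 0.91 × 1.19 × 7.6 = 8.230 m³/s
w_3 = (20.4 − 13.4)/2 = 3.5 m; q_3 = 0.84 × 0.76 × 3.5 = 2.234 m³/s
w_4 = (20.4 − 17.5)/2 = 1.45 m; q_4 = 0.50 × 0.21 × 1.45 = 0.1523 m³/s
Q = Σ qᵢ = 11.12 m³/s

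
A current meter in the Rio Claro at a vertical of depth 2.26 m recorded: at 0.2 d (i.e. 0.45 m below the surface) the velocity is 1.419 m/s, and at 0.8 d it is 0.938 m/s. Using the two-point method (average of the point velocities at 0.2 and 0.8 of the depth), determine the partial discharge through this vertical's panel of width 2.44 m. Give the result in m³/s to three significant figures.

v̄ = (1.419 + 0.938) / 2 = 1.179 m/s
q = v̄ × d × w = 1.179 × 2.26 × 2.44 = 6.499 m³/s

6.50 m³/s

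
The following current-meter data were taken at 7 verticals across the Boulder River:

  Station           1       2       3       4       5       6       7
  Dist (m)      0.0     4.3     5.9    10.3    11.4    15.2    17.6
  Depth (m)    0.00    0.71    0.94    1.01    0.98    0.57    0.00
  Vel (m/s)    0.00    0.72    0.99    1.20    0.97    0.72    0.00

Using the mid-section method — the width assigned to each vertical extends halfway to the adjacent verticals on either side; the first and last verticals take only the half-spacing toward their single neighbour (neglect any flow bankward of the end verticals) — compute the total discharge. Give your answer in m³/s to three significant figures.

11.2 m³/s

w_2 = (5.9 − 0.0)/2 = 2.95 m; q_2 = 0.72 × 0.71 × 2.95 = 1.508 m³/s
w_3 = (10.3 − 4.3)/2 = 3 m; q_3 = 0.99 × 0.94 × 3 = 2.792 m³/s
w_4 = (11.4 − 5.9)/2 = 2.75 m; q_4 = 1.20 × 1.01 × 2.75 = 3.333 m³/s
w_5 = (15.2 − 10.3)/2 = 2.45 m; q_5 = 0.97 × 0.98 × 2.45 = 2.329 m³/s
w_6 = (17.6 − 11.4)/2 = 3.1 m; q_6 = 0.72 × 0.57 × 3.1 = 1.272 m³/s
Stations 1, 7 contribute zero (depth or velocity is 0).
Q = Σ qᵢ = 11.23 m³/s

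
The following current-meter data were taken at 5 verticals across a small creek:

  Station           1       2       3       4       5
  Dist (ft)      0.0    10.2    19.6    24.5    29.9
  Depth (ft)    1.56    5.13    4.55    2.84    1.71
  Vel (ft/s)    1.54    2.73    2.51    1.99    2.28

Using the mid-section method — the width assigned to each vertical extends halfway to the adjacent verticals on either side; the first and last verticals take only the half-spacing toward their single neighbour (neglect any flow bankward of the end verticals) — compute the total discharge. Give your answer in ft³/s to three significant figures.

w_1 = (10.2 − 0.0)/2 = 5.1 ft; q_1 = 1.54 × 1.56 × 5.1 = 12.25 ft³/s
w_2 = (19.6 − 0.0)/2 = 9.8 ft; q_2 = 2.73 × 5.13 × 9.8 = 137.2 ft³/s
w_3 = (24.5 − 10.2)/2 = 7.15 ft; q_3 = 2.51 × 4.55 × 7.15 = 81.66 ft³/s
w_4 = (29.9 − 19.6)/2 = 5.15 ft; q_4 = 1.99 × 2.84 × 5.15 = 29.11 ft³/s
w_5 = (29.9 − 24.5)/2 = 2.7 ft; q_5 = 2.28 × 1.71 × 2.7 = 10.53 ft³/s
Q = Σ qᵢ = 270.8 ft³/s

271 ft³/s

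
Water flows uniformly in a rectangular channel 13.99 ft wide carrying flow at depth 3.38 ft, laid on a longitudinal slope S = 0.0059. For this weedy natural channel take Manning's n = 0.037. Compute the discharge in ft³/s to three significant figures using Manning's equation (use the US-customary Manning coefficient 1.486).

A = b·y = 13.99 × 3.38 = 47.29 ft²
P = b + 2y = 13.99 + 2×3.38 = 20.75 ft
R = A/P = 47.29/20.75 = 2.279 ft
Q = (1.486/n)·A·R^(2/3)·S^(1/2) = (1.486/0.037) × 47.29 × 2.279^(2/3) × 0.0059^(1/2) = 252.6 ft³/s

253 ft³/s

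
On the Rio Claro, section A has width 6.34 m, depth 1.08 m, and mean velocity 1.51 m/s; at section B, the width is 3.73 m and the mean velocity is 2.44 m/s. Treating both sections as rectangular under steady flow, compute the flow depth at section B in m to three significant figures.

1.14 m

Q = A₁V₁ = (6.34×1.08) × 1.51 = 10.34 m³/s
d₂ = Q/(b₂ V₂) = 10.34/(3.73×2.44) = 1.136 m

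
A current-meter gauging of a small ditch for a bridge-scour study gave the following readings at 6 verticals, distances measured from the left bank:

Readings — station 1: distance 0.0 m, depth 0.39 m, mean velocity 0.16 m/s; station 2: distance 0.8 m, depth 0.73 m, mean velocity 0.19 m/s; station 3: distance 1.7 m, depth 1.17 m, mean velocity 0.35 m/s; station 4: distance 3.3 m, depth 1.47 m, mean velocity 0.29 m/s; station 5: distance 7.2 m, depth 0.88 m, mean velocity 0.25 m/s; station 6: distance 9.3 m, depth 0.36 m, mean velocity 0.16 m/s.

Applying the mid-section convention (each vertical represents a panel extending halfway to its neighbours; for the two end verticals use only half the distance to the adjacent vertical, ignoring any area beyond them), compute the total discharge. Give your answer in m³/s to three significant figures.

2.55 m³/s

w_1 = (0.8 − 0.0)/2 = 0.4 m; q_1 = 0.16 × 0.39 × 0.4 = 0.02496 m³/s
w_2 = (1.7 − 0.0)/2 = 0.85 m; q_2 = 0.19 × 0.73 × 0.85 = 0.1179 m³/s
w_3 = (3.3 − 0.8)/2 = 1.25 m; q_3 = 0.35 × 1.17 × 1.25 = 0.5119 m³/s
w_4 = (7.2 − 1.7)/2 = 2.75 m; q_4 = 0.29 × 1.47 × 2.75 = 1.172 m³/s
w_5 = (9.3 − 3.3)/2 = 3 m; q_5 = 0.25 × 0.88 × 3 = 0.6600 m³/s
w_6 = (9.3 − 7.2)/2 = 1.05 m; q_6 = 0.16 × 0.36 × 1.05 = 0.06048 m³/s
Q = Σ qᵢ = 2.548 m³/s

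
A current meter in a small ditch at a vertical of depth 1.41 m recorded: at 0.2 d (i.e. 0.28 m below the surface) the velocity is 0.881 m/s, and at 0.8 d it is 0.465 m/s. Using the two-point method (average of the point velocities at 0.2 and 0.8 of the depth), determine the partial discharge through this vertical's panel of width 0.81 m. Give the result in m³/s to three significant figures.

v̄ = (0.881 + 0.465) / 2 = 0.6730 m/s
q = v̄ × d × w = 0.6730 × 1.41 × 0.81 = 0.7686 m³/s

0.769 m³/s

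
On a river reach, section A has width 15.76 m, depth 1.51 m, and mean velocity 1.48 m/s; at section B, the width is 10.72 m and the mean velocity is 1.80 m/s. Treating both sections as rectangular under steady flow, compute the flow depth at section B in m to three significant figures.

Q = A₁V₁ = (15.76×1.51) × 1.48 = 35.22 m³/s
d₂ = Q/(b₂ V₂) = 35.22/(10.72×1.80) = 1.825 m

1.83 m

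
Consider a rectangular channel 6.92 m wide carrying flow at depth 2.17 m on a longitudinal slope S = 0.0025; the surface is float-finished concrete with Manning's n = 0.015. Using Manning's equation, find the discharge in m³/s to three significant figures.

A = b·y = 6.92 × 2.17 = 15.02 m²
P = b + 2y = 6.92 + 2×2.17 = 11.26 m
R = A/P = 15.02/11.26 = 1.334 m
Q = (1/n)·A·R^(2/3)·S^(1/2) = (1/0.015) × 15.02 × 1.334^(2/3) × 0.0025^(1/2) = 60.65 m³/s

60.6 m³/s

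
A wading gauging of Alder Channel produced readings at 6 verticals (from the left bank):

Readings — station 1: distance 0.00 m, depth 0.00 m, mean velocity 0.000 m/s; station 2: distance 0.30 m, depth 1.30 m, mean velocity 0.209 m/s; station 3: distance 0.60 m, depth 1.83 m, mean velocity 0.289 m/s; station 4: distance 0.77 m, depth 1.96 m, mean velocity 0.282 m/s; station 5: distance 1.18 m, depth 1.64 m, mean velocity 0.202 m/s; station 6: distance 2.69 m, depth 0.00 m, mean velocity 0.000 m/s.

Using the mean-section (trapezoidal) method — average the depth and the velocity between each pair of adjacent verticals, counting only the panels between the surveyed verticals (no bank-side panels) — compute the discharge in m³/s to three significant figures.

0.533 m³/s

Panel 1-2: Δb = 0.3 m, d̄ = (0.00+1.30)/2 = 0.65, v̄ = (0.000+0.209)/2 = 0.1045 → q = 0.3×0.65×0.1045 = 0.02038 m³/s
Panel 2-3: Δb = 0.3 m, d̄ = (1.30+1.83)/2 = 1.565, v̄ = (0.209+0.289)/2 = 0.249 → q = 0.3×1.565×0.249 = 0.1169 m³/s
Panel 3-4: Δb = 0.17 m, d̄ = (1.83+1.96)/2 = 1.895, v̄ = (0.289+0.282)/2 = 0.2855 → q = 0.17×1.895×0.2855 = 0.09197 m³/s
Panel 4-5: Δb = 0.41 m, d̄ = (1.96+1.64)/2 = 1.8, v̄ = (0.282+0.202)/2 = 0.242 → q = 0.41×1.8×0.242 = 0.1786 m³/s
Panel 5-6: Δb = 1.51 m, d̄ = (1.64+0.00)/2 = 0.82, v̄ = (0.202+0.000)/2 = 0.101 → q = 1.51×0.82×0.101 = 0.1251 m³/s
Q = Σ q = 0.5329 m³/s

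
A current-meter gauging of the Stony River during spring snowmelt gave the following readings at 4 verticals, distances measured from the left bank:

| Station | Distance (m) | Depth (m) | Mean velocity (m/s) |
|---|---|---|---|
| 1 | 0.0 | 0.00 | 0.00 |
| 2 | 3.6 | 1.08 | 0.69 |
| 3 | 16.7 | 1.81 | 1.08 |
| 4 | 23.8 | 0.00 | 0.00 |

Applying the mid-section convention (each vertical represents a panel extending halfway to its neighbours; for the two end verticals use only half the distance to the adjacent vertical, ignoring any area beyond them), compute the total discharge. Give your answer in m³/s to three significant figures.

26.0 m³/s

w_2 = (16.7 − 0.0)/2 = 8.35 m; q_2 = 0.69 × 1.08 × 8.35 = 6.222 m³/s
w_3 = (23.8 − 3.6)/2 = 10.1 m; q_3 = 1.08 × 1.81 × 10.1 = 19.74 m³/s
Stations 1, 4 contribute zero (depth or velocity is 0).
Q = Σ qᵢ = 25.97 m³/s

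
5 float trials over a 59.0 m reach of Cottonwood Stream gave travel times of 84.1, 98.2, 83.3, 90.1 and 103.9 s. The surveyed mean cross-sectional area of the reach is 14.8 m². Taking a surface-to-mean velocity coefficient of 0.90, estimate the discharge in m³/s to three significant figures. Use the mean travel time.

t̄ = (84.1 + 98.2 + 83.3 + 90.1 + 103.9) / 5 = 91.92 s
v_surface = L / t̄ = 59.0 / 91.92 = 0.6419 m/s
v_mean = 0.90 × 0.6419 = 0.5777 m/s
Q = A × v_mean = 14.8 × 0.5777 = 8.550 m³/s

8.55 m³/s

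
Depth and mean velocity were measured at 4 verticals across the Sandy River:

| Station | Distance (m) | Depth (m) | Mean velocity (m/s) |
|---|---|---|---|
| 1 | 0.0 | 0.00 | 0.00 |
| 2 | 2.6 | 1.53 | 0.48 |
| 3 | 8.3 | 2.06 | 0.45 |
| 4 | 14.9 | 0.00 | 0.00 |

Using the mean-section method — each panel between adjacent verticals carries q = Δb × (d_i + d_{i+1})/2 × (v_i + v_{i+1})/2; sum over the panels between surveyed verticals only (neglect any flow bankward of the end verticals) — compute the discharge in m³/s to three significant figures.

Panel 1-2: Δb = 2.6 m, d̄ = (0.00+1.53)/2 = 0.765, v̄ = (0.00+0.48)/2 = 0.24 → q = 2.6×0.765×0.24 = 0.4774 m³/s
Panel 2-3: Δb = 5.7 m, d̄ = (1.53+2.06)/2 = 1.795, v̄ = (0.48+0.45)/2 = 0.465 → q = 5.7×1.795×0.465 = 4.758 m³/s
Panel 3-4: Δb = 6.6 m, d̄ = (2.06+0.00)/2 = 1.03, v̄ = (0.45+0.00)/2 = 0.225 → q = 6.6×1.03×0.225 = 1.530 m³/s
Q = Σ q = 6.765 m³/s

6.76 m³/s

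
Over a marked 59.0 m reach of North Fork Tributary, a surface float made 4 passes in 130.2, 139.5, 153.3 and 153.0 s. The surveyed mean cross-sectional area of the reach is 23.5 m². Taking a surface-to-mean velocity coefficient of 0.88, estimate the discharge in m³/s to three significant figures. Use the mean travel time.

8.47 m³/s

t̄ = (130.2 + 139.5 + 153.3 + 153.0) / 4 = 144 s
v_surface = L / t̄ = 59.0 / 144 = 0.4097 m/s
v_mean = 0.88 × 0.4097 = 0.3606 m/s
Q = A × v_mean = 23.5 × 0.3606 = 8.473 m³/s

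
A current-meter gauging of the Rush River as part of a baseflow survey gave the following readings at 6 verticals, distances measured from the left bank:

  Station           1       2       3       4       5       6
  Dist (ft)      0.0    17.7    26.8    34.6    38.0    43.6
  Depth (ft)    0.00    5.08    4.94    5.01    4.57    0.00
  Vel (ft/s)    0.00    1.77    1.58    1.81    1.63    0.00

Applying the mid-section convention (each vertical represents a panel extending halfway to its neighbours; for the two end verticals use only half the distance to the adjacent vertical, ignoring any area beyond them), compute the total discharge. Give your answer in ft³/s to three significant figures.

271 ft³/s

w_2 = (26.8 − 0.0)/2 = 13.4 ft; q_2 = 1.77 × 5.08 × 13.4 = 120.5 ft³/s
w_3 = (34.6 − 17.7)/2 = 8.45 ft; q_3 = 1.58 × 4.94 × 8.45 = 65.95 ft³/s
w_4 = (38.0 − 26.8)/2 = 5.6 ft; q_4 = 1.81 × 5.01 × 5.6 = 50.78 ft³/s
w_5 = (43.6 − 34.6)/2 = 4.5 ft; q_5 = 1.63 × 4.57 × 4.5 = 33.52 ft³/s
Stations 1, 6 contribute zero (depth or velocity is 0).
Q = Σ qᵢ = 270.7 ft³/s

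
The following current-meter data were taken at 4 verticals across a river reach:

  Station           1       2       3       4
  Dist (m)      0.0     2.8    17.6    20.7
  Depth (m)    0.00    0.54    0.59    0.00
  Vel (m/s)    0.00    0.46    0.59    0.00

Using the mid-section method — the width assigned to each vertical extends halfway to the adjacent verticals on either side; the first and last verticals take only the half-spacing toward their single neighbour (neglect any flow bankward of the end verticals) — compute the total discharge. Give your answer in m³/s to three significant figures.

w_2 = (17.6 − 0.0)/2 = 8.8 m; q_2 = 0.46 × 0.54 × 8.8 = 2.186 m³/s
w_3 = (20.7 − 2.8)/2 = 8.95 m; q_3 = 0.59 × 0.59 × 8.95 = 3.115 m³/s
Stations 1, 4 contribute zero (depth or velocity is 0).
Q = Σ qᵢ = 5.301 m³/s

5.30 m³/s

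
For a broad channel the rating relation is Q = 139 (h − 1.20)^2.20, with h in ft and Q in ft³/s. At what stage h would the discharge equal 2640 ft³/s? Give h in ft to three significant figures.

h − h₀ = (Q/C)^(1/b) = (2640/139)^(1/2.20) = 3.812 ft
h = 1.20 + 3.812 = 5.012 ft

5.01 ft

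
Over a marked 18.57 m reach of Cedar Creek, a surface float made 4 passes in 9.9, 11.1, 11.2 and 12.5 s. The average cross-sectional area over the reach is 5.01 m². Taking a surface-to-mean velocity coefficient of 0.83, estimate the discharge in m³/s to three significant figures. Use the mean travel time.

t̄ = (9.9 + 11.1 + 11.2 + 12.5) / 4 = 11.175 s
v_surface = L / t̄ = 18.57 / 11.175 = 1.662 m/s
v_mean = 0.83 × 1.662 = 1.379 m/s
Q = A × v_mean = 5.01 × 1.379 = 6.910 m³/s

6.91 m³/s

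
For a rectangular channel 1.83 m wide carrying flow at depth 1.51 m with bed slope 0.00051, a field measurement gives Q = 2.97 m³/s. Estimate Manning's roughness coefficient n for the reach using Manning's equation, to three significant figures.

0.0144

A = b·y = 1.83 × 1.51 = 2.763 m²
P = b + 2y = 1.83 + 2×1.51 = 4.850 m
R = A/P = 2.763/4.850 = 0.5698 m
n = (1/Q)·A·R^(2/3)·S^(1/2) = (1/2.97) × 2.763 × 0.6873 × 0.02258 = 0.01444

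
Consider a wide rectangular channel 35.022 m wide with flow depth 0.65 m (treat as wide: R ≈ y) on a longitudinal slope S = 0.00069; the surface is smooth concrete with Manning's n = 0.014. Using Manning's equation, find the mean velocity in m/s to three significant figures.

1.41 m/s

A = b·y = 35.022 × 0.65 = 22.76 m²
Wide channel: R ≈ y = 0.65 m
Q = (1/n)·A·R^(2/3)·S^(1/2) = (1/0.014) × 22.76 × 0.6500^(2/3) × 0.00069^(1/2) = 32.05 m³/s
V = Q/A = 32.05/22.76 = 1.408 m/s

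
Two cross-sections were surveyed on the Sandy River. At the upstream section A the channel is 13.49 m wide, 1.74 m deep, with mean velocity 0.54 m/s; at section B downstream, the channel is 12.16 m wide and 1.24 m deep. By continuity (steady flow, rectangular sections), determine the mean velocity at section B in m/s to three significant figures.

0.841 m/s

Q = A₁V₁ = (13.49×1.74) × 0.54 = 12.68 m³/s
A₂ = 12.16 × 1.24 = 15.08 m²
V₂ = Q/A₂ = 12.68/15.08 = 0.8406 m/s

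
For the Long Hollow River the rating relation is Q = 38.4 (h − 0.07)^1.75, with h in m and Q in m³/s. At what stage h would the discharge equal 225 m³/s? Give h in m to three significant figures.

2.82 m

h − h₀ = (Q/C)^(1/b) = (225/38.4)^(1/1.75) = 2.746 m
h = 0.07 + 2.746 = 2.816 m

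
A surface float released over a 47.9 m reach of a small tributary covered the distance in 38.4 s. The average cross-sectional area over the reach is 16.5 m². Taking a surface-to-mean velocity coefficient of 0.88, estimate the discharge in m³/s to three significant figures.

v_surface = L / t̄ = 47.9 / 38.4 = 1.247 m/s
v_mean = 0.88 × 1.247 = 1.098 m/s
Q = A × v_mean = 16.5 × 1.098 = 18.11 m³/s

18.1 m³/s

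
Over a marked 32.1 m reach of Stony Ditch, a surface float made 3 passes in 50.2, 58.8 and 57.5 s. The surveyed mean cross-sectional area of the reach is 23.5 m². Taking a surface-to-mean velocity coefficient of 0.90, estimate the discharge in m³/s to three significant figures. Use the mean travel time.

t̄ = (50.2 + 58.8 + 57.5) / 3 = 55.5 s
v_surface = L / t̄ = 32.1 / 55.5 = 0.5784 m/s
v_mean = 0.90 × 0.5784 = 0.5205 m/s
Q = A × v_mean = 23.5 × 0.5205 = 12.23 m³/s

12.2 m³/s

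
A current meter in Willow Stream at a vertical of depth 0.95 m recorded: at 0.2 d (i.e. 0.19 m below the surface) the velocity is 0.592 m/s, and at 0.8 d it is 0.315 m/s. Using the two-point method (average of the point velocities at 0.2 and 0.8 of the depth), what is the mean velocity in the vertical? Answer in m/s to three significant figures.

v̄ = (0.592 + 0.315) / 2 = 0.4535 m/s

0.454 m/s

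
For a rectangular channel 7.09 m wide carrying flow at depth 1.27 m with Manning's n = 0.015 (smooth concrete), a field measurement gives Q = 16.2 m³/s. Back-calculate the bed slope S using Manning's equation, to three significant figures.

A = b·y = 7.09 × 1.27 = 9.004 m²
P = b + 2y = 7.09 + 2×1.27 = 9.630 m
R = A/P = 9.004/9.630 = 0.9350 m
S = (Q·n / (1·A·R^(2/3)))² = (16.2×0.015 / (1×9.004×0.9562))² = 0.0007966

0.000797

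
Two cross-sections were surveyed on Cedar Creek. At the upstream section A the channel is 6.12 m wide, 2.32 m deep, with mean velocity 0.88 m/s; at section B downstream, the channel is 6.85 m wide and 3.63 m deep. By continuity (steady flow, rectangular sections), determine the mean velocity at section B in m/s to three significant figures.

0.502 m/s

Q = A₁V₁ = (6.12×2.32) × 0.88 = 12.49 m³/s
A₂ = 6.85 × 3.63 = 24.87 m²
V₂ = Q/A₂ = 12.49/24.87 = 0.5025 m/s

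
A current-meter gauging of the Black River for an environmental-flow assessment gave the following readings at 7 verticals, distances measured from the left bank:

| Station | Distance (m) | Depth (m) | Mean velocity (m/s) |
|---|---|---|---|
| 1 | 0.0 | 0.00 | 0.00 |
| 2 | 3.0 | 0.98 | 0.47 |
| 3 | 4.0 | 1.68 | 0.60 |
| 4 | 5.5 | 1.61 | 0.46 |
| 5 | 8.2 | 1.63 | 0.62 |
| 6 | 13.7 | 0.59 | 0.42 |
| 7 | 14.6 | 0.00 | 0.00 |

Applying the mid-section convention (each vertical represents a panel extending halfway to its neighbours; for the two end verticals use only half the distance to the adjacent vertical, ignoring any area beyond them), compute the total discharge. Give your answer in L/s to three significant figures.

8670 L/s

w_2 = (4.0 − 0.0)/2 = 2 m; q_2 = 0.47 × 0.98 × 2 = 0.9212 m³/s
w_3 = (5.5 − 3.0)/2 = 1.25 m; q_3 = 0.60 × 1.68 × 1.25 = 1.260 m³/s
w_4 = (8.2 − 4.0)/2 = 2.1 m; q_4 = 0.46 × 1.61 × 2.1 = 1.555 m³/s
w_5 = (13.7 − 5.5)/2 = 4.1 m; q_5 = 0.62 × 1.63 × 4.1 = 4.143 m³/s
w_6 = (14.6 − 8.2)/2 = 3.2 m; q_6 = 0.42 × 0.59 × 3.2 = 0.7930 m³/s
Stations 1, 7 contribute zero (depth or velocity is 0).
Q = Σ qᵢ = 8.673 m³/s
= 8.673 × 1000 = 8673 L/s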